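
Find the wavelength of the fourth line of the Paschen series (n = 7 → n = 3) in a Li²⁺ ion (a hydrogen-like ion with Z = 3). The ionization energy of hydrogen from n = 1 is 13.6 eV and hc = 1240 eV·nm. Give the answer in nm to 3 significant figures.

The Paschen series terminates on n_f = 3; the fourth line has n_i = 3+4 = 7.
ΔE = 122.4 × (1/3² − 1/7²) = 11.10 eV.
λ = 1240 / 11.10 = 112 nm.

112 nm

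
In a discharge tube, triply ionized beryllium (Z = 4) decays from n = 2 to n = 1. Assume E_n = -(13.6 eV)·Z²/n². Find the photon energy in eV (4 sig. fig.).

The Bohr energies scale as Z², so for Z = 4: E_n = −217.6/n² eV.
E_2 = −217.6/4 = −54.40 eV and E_1 = −217.6/1 = −217.6 eV.
The photon energy is |E_2 − E_1| = 163.2 eV.

163.2 eV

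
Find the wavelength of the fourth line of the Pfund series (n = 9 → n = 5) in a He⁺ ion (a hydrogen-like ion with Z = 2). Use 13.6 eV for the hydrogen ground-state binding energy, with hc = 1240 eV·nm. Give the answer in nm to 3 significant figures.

824 nm

The Pfund series terminates on n_f = 5; the fourth line has n_i = 5+4 = 9.
ΔE = 54.40 × (1/5² − 1/9²) = 1.504 eV.
λ = 1240 / 1.504 = 824 nm.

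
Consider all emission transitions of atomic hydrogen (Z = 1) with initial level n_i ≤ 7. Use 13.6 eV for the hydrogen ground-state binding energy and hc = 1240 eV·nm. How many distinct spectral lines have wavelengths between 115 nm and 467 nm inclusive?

4

Enumerate all n_i → n_f pairs with 1 ≤ n_f < n_i ≤ 7 and compute λ = 1240 / [13.6·1·(1/n_f² − 1/n_i²)].
Lines falling in [115, 467] nm: 2→1 (121.6 nm), 7→2 (397.1 nm), 6→2 (410.3 nm), 5→2 (434.2 nm).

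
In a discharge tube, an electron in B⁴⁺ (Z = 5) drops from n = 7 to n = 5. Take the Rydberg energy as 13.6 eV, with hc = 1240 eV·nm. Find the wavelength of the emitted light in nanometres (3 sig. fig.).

For Z = 5 the level energies scale as Z², so the effective Rydberg energy is 13.6 × 25 = 340.0 eV.
ΔE = 340.0 × (1/5² − 1/7²) = 340.0 × 0.01959 = 6.661 eV.
λ = hc/ΔE = 1240 / 6.661 = 186 nm.

186 nm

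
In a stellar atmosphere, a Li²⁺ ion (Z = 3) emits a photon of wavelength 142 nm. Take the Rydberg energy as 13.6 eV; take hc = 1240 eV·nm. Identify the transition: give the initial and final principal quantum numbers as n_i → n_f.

n_i = 5, n_f = 3

The photon energy is ΔE = hc/λ = 1240 / 142 = 8.732 eV.
With Z = 3, ΔE = 122.4 × (1/n_f² − 1/n_i²), so 1/n_f² − 1/n_i² = 0.07134.
Trying n_f = 3 gives 1/n_i² = 0.03977, i.e. n_i ≈ 5; this pair matches.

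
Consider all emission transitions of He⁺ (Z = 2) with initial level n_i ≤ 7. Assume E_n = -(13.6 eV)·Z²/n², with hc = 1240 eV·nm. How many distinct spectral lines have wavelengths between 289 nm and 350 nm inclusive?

1

Enumerate all n_i → n_f pairs with 1 ≤ n_f < n_i ≤ 7 and compute λ = 1240 / [13.6·4·(1/n_f² − 1/n_i²)].
Lines falling in [289, 350] nm: 5→3 (320.5 nm).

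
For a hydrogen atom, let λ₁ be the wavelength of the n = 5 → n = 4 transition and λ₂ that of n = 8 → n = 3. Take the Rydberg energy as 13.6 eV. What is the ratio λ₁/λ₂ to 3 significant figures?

4.24

λ ∝ 1/ΔE ∝ 1/(1/n_f² − 1/n_i²), and the Z² and hc factors cancel in the ratio.
λ₁/λ₂ = (1/3² − 1/8²)/(1/4² − 1/5²) = 0.09549/0.02250 = 4.24.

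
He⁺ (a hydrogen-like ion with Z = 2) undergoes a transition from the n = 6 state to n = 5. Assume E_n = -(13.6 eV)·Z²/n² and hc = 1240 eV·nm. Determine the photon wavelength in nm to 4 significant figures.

For Z = 2 the level energies scale as Z², so the effective Rydberg energy is 13.6 × 4 = 54.40 eV.
ΔE = 54.40 × (1/5² − 1/6²) = 54.40 × 0.01222 = 0.6649 eV.
λ = hc/ΔE = 1240 / 0.6649 = 1865 nm.

1865 nm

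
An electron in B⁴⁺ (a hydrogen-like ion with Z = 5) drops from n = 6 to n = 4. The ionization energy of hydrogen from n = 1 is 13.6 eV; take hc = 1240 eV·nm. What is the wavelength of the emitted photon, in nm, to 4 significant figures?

105.0 nm

For Z = 5 the level energies scale as Z², so the effective Rydberg energy is 13.6 × 25 = 340.0 eV.
ΔE = 340.0 × (1/4² − 1/6²) = 340.0 × 0.03472 = 11.81 eV.
λ = hc/ΔE = 1240 / 11.81 = 105.0 nm.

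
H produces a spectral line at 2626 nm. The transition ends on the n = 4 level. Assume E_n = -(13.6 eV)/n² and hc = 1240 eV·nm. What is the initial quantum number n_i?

The photon energy is ΔE = hc/λ = 1240 / 2626 = 0.4722 eV.
With Z = 1, ΔE = 13.60 × (1/n_f² − 1/n_i²), so 1/n_f² − 1/n_i² = 0.03472.
With n_f = 4: 1/n_i² = 1/16 − 0.03472 = 0.02778, so n_i ≈ 6.00.

n_i = 6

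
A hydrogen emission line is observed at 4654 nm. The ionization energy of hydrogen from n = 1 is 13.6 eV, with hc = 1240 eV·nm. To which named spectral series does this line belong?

ΔE = 1240/4654 = 0.2664 eV.
This matches 13.6 × (1/5² − 1/7²), so n_f = 5: the Pfund series.

Pfund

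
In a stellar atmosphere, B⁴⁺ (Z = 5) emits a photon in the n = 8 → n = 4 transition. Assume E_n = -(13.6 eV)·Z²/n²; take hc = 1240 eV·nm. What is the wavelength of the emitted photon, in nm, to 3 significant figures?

77.8 nm

For Z = 5 the level energies scale as Z², so the effective Rydberg energy is 13.6 × 25 = 340.0 eV.
ΔE = 340.0 × (1/4² − 1/8²) = 340.0 × 0.04688 = 15.94 eV.
λ = hc/ΔE = 1240 / 15.94 = 77.8 nm.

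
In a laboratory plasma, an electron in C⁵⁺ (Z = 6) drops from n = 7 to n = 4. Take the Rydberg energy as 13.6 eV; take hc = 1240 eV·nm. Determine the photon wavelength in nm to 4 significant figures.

For Z = 6 the level energies scale as Z², so the effective Rydberg energy is 13.6 × 36 = 489.6 eV.
ΔE = 489.6 × (1/4² − 1/7²) = 489.6 × 0.04209 = 20.61 eV.
λ = hc/ΔE = 1240 / 20.61 = 60.17 nm.

60.17 nm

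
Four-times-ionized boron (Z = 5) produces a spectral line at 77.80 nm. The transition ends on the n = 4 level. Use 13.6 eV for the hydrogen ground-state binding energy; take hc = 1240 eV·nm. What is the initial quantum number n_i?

n_i = 8

The photon energy is ΔE = hc/λ = 1240 / 77.80 = 15.94 eV.
With Z = 5, ΔE = 340.0 × (1/n_f² − 1/n_i²), so 1/n_f² − 1/n_i² = 0.04688.
With n_f = 4: 1/n_i² = 1/16 − 0.04688 = 0.01562, so n_i ≈ 8.00.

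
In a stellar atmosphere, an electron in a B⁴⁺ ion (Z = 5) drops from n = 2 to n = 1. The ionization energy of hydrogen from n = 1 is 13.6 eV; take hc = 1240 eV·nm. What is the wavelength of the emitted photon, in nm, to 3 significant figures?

For Z = 5 the level energies scale as Z², so the effective Rydberg energy is 13.6 × 25 = 340.0 eV.
ΔE = 340.0 × (1/1² − 1/2²) = 340.0 × 0.7500 = 255.0 eV.
λ = hc/ΔE = 1240 / 255.0 = 4.86 nm.

4.86 nm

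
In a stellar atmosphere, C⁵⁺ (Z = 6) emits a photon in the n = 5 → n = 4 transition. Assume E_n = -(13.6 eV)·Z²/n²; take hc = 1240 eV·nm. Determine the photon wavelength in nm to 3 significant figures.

For Z = 6 the level energies scale as Z², so the effective Rydberg energy is 13.6 × 36 = 489.6 eV.
ΔE = 489.6 × (1/4² − 1/5²) = 489.6 × 0.02250 = 11.02 eV.
λ = hc/ΔE = 1240 / 11.02 = 113 nm.

113 nm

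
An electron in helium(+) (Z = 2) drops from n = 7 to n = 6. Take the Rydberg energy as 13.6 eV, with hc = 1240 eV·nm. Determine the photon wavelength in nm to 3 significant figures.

For Z = 2 the level energies scale as Z², so the effective Rydberg energy is 13.6 × 4 = 54.40 eV.
ΔE = 54.40 × (1/6² − 1/7²) = 54.40 × 0.007370 = 0.4009 eV.
λ = hc/ΔE = 1240 / 0.4009 = 3090 nm.

3090 nm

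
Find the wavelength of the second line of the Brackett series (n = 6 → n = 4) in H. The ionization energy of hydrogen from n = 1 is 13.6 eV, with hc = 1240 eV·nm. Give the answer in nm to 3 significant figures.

The Brackett series terminates on n_f = 4; the second line has n_i = 4+2 = 6.
ΔE = 13.60 × (1/4² − 1/6²) = 0.4722 eV.
λ = 1240 / 0.4722 = 2630 nm.

2630 nm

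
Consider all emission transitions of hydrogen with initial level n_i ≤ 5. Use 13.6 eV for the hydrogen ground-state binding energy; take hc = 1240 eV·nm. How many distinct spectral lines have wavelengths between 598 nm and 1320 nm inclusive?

2

Enumerate all n_i → n_f pairs with 1 ≤ n_f < n_i ≤ 5 and compute λ = 1240 / [13.6·1·(1/n_f² − 1/n_i²)].
Lines falling in [598, 1320] nm: 3→2 (656.5 nm), 5→3 (1282 nm).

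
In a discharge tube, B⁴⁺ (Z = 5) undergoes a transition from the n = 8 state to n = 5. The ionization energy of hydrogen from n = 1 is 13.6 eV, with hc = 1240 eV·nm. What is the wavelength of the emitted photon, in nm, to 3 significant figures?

For Z = 5 the level energies scale as Z², so the effective Rydberg energy is 13.6 × 25 = 340.0 eV.
ΔE = 340.0 × (1/5² − 1/8²) = 340.0 × 0.02438 = 8.288 eV.
λ = hc/ΔE = 1240 / 8.288 = 150 nm.

150 nm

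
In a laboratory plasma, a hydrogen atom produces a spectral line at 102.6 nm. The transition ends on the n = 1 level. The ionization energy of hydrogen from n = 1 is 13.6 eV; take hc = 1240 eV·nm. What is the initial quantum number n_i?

The photon energy is ΔE = hc/λ = 1240 / 102.6 = 12.09 eV.
With Z = 1, ΔE = 13.60 × (1/n_f² − 1/n_i²), so 1/n_f² − 1/n_i² = 0.8887.
With n_f = 1: 1/n_i² = 1/1 − 0.8887 = 0.1113, so n_i ≈ 3.00.

n_i = 3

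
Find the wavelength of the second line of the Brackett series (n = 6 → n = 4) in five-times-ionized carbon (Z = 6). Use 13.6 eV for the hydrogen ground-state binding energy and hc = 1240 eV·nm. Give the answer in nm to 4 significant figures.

72.94 nm

The Brackett series terminates on n_f = 4; the second line has n_i = 4+2 = 6.
ΔE = 489.6 × (1/4² − 1/6²) = 17.00 eV.
λ = 1240 / 17.00 = 72.94 nm.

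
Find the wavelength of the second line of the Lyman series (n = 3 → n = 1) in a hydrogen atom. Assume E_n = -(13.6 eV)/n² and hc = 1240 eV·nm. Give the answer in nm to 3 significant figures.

The Lyman series terminates on n_f = 1; the second line has n_i = 1+2 = 3.
ΔE = 13.60 × (1/1² − 1/3²) = 12.09 eV.
λ = 1240 / 12.09 = 103 nm.

103 nm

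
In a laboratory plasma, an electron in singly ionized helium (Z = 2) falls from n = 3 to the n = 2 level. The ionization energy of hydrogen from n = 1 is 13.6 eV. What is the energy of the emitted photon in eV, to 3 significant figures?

7.56 eV

The Bohr energies scale as Z², so for Z = 2: E_n = −54.40/n² eV.
E_3 = −54.40/9 = −6.044 eV and E_2 = −54.40/4 = −13.60 eV.
The photon energy is |E_3 − E_2| = 7.56 eV.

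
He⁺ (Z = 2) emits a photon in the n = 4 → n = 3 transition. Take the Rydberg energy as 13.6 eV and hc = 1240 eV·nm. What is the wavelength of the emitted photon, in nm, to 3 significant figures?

469 nm

For Z = 2 the level energies scale as Z², so the effective Rydberg energy is 13.6 × 4 = 54.40 eV.
ΔE = 54.40 × (1/3² − 1/4²) = 54.40 × 0.04861 = 2.644 eV.
λ = hc/ΔE = 1240 / 2.644 = 469 nm.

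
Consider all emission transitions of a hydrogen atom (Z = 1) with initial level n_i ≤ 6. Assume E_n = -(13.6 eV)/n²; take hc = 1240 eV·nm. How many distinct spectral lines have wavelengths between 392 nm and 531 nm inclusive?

3

Enumerate all n_i → n_f pairs with 1 ≤ n_f < n_i ≤ 6 and compute λ = 1240 / [13.6·1·(1/n_f² − 1/n_i²)].
Lines falling in [392, 531] nm: 6→2 (410.3 nm), 5→2 (434.2 nm), 4→2 (486.3 nm).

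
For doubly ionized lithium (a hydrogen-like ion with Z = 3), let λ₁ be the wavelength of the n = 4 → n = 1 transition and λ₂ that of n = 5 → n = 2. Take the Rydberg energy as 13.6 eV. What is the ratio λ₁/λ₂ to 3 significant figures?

λ ∝ 1/ΔE ∝ 1/(1/n_f² − 1/n_i²), and the Z² and hc factors cancel in the ratio.
λ₁/λ₂ = (1/2² − 1/5²)/(1/1² − 1/4²) = 0.2100/0.9375 = 0.224.

0.224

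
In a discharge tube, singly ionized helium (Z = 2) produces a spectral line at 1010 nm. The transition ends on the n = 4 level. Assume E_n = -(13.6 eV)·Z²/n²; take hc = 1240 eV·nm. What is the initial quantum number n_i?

The photon energy is ΔE = hc/λ = 1240 / 1010 = 1.228 eV.
With Z = 2, ΔE = 54.40 × (1/n_f² − 1/n_i²), so 1/n_f² − 1/n_i² = 0.02257.
With n_f = 4: 1/n_i² = 1/16 − 0.02257 = 0.03993, so n_i ≈ 5.00.

n_i = 5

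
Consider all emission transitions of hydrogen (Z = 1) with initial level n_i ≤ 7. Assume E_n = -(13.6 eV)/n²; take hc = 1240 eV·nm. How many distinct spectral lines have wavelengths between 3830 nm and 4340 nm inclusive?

1

Enumerate all n_i → n_f pairs with 1 ≤ n_f < n_i ≤ 7 and compute λ = 1240 / [13.6·1·(1/n_f² − 1/n_i²)].
Lines falling in [3830, 4340] nm: 5→4 (4052 nm).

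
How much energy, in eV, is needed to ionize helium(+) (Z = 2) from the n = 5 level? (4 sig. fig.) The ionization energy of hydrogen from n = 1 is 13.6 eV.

2.176 eV

E_n = −13.6 Z²/n² = −54.40/n² eV for Z = 2.
E_5 = −54.40/25 = −2.176 eV, so ionization (to E = 0) requires 2.176 eV.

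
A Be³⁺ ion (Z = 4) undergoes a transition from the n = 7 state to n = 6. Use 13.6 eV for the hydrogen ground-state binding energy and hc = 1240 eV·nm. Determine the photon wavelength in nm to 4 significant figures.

For Z = 4 the level energies scale as Z², so the effective Rydberg energy is 13.6 × 16 = 217.6 eV.
ΔE = 217.6 × (1/6² − 1/7²) = 217.6 × 0.007370 = 1.604 eV.
λ = hc/ΔE = 1240 / 1.604 = 773.2 nm.

773.2 nm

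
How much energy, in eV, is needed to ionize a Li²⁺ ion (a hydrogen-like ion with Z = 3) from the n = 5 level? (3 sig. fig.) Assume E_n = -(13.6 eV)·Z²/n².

E_n = −13.6 Z²/n² = −122.4/n² eV for Z = 3.
E_5 = −122.4/25 = −4.90 eV, so ionization (to E = 0) requires 4.90 eV.

4.90 eV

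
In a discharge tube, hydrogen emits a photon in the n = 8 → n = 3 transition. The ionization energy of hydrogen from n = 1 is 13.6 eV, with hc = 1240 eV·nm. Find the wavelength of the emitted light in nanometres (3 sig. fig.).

955 nm

ΔE = 13.60 × (1/3² − 1/8²) = 13.60 × 0.09549 = 1.299 eV.
λ = hc/ΔE = 1240 / 1.299 = 955 nm.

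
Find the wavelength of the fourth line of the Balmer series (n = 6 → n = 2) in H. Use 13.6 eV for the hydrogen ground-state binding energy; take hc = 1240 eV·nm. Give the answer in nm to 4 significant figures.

410.3 nm

The Balmer series terminates on n_f = 2; the fourth line has n_i = 2+4 = 6.
ΔE = 13.60 × (1/2² − 1/6²) = 3.022 eV.
λ = 1240 / 3.022 = 410.3 nm.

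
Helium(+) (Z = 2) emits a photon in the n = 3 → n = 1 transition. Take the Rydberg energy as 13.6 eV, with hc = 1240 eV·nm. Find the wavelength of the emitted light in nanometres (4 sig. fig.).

For Z = 2 the level energies scale as Z², so the effective Rydberg energy is 13.6 × 4 = 54.40 eV.
ΔE = 54.40 × (1/1² − 1/3²) = 54.40 × 0.8889 = 48.36 eV.
λ = hc/ΔE = 1240 / 48.36 = 25.64 nm.

25.64 nm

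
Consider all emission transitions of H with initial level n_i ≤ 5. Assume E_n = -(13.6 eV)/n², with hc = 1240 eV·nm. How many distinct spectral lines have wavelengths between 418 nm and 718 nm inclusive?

3

Enumerate all n_i → n_f pairs with 1 ≤ n_f < n_i ≤ 5 and compute λ = 1240 / [13.6·1·(1/n_f² − 1/n_i²)].
Lines falling in [418, 718] nm: 5→2 (434.2 nm), 4→2 (486.3 nm), 3→2 (656.5 nm).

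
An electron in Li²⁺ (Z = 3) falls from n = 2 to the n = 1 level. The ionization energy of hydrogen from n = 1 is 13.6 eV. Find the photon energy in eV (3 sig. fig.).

91.8 eV

The Bohr energies scale as Z², so for Z = 3: E_n = −122.4/n² eV.
E_2 = −122.4/4 = −30.60 eV and E_1 = −122.4/1 = −122.4 eV.
The photon energy is |E_2 − E_1| = 91.8 eV.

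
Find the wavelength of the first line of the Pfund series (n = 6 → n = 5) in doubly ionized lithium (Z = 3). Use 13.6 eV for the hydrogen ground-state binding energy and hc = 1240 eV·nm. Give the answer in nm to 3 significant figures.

The Pfund series terminates on n_f = 5; the first line has n_i = 5+1 = 6.
ΔE = 122.4 × (1/5² − 1/6²) = 1.496 eV.
λ = 1240 / 1.496 = 829 nm.

829 nm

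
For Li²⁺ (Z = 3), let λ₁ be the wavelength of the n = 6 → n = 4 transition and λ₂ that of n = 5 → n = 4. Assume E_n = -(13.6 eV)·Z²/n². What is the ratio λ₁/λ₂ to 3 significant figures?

λ ∝ 1/ΔE ∝ 1/(1/n_f² − 1/n_i²), and the Z² and hc factors cancel in the ratio.
λ₁/λ₂ = (1/4² − 1/5²)/(1/4² − 1/6²) = 0.02250/0.03472 = 0.648.

0.648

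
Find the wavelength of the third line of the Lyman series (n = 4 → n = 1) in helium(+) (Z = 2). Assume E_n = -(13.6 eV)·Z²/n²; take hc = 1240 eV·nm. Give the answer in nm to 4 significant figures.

24.31 nm

The Lyman series terminates on n_f = 1; the third line has n_i = 1+3 = 4.
ΔE = 54.40 × (1/1² − 1/4²) = 51.00 eV.
λ = 1240 / 51.00 = 24.31 nm.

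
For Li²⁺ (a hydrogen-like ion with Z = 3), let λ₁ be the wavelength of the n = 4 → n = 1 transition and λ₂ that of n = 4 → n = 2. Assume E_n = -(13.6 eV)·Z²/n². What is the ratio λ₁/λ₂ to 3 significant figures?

0.200

λ ∝ 1/ΔE ∝ 1/(1/n_f² − 1/n_i²), and the Z² and hc factors cancel in the ratio.
λ₁/λ₂ = (1/2² − 1/4²)/(1/1² − 1/4²) = 0.1875/0.9375 = 0.200.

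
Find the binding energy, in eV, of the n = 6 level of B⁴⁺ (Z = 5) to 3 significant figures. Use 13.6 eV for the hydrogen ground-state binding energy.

E_n = −13.6 Z²/n² = −340.0/n² eV for Z = 5.
E_6 = −340.0/36 = −9.44 eV, so ionization (to E = 0) requires 9.44 eV.

9.44 eV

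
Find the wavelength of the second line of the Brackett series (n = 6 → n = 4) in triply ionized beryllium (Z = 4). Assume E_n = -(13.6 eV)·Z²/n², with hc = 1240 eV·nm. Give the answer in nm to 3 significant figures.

164 nm

The Brackett series terminates on n_f = 4; the second line has n_i = 4+2 = 6.
ΔE = 217.6 × (1/4² − 1/6²) = 7.556 eV.
λ = 1240 / 7.556 = 164 nm.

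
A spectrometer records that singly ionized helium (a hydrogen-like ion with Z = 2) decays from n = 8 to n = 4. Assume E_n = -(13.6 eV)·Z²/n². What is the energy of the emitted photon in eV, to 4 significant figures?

2.550 eV

The Bohr energies scale as Z², so for Z = 2: E_n = −54.40/n² eV.
E_8 = −54.40/64 = −0.8500 eV and E_4 = −54.40/16 = −3.400 eV.
The photon energy is |E_8 − E_4| = 2.550 eV.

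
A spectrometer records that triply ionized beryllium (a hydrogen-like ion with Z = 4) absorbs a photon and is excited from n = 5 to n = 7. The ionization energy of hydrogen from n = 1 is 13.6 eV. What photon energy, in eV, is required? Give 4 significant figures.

The Bohr energies scale as Z², so for Z = 4: E_n = −217.6/n² eV.
E_7 = −217.6/49 = −4.441 eV and E_5 = −217.6/25 = −8.704 eV.
The photon energy is |E_7 − E_5| = 4.263 eV.

4.263 eV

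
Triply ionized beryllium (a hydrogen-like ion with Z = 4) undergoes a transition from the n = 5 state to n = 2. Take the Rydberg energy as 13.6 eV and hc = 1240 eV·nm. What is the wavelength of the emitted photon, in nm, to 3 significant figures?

For Z = 4 the level energies scale as Z², so the effective Rydberg energy is 13.6 × 16 = 217.6 eV.
ΔE = 217.6 × (1/2² − 1/5²) = 217.6 × 0.2100 = 45.70 eV.
λ = hc/ΔE = 1240 / 45.70 = 27.1 nm.

27.1 nm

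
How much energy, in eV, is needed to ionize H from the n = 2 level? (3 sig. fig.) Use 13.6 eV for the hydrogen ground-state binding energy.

E_2 = −13.60/4 = −3.40 eV, so ionization (to E = 0) requires 3.40 eV.

3.40 eV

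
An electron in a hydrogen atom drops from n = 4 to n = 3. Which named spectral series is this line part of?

Paschen

The series is set by the lower level: n_f = 3 is the Paschen series.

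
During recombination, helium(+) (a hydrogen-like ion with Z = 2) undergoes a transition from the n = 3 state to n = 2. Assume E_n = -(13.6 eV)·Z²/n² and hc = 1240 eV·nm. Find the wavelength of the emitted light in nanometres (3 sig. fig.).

For Z = 2 the level energies scale as Z², so the effective Rydberg energy is 13.6 × 4 = 54.40 eV.
ΔE = 54.40 × (1/2² − 1/3²) = 54.40 × 0.1389 = 7.556 eV.
λ = hc/ΔE = 1240 / 7.556 = 164 nm.

164 nm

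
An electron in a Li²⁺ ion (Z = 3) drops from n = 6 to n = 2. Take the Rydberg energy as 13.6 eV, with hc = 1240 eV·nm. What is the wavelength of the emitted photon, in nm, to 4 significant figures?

45.59 nm

For Z = 3 the level energies scale as Z², so the effective Rydberg energy is 13.6 × 9 = 122.4 eV.
ΔE = 122.4 × (1/2² − 1/6²) = 122.4 × 0.2222 = 27.20 eV.
λ = hc/ΔE = 1240 / 27.20 = 45.59 nm.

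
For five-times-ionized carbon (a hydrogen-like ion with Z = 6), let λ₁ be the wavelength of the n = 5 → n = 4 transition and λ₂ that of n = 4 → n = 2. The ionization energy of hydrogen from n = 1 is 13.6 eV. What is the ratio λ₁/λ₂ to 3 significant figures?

λ ∝ 1/ΔE ∝ 1/(1/n_f² − 1/n_i²), and the Z² and hc factors cancel in the ratio.
λ₁/λ₂ = (1/2² − 1/4²)/(1/4² − 1/5²) = 0.1875/0.02250 = 8.33.

8.33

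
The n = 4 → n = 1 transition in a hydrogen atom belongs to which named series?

The series is set by the lower level: n_f = 1 is the Lyman series.

Lyman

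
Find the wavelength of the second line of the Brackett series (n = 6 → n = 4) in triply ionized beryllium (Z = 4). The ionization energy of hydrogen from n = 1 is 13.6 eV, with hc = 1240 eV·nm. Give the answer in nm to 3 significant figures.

164 nm

The Brackett series terminates on n_f = 4; the second line has n_i = 4+2 = 6.
ΔE = 217.6 × (1/4² − 1/6²) = 7.556 eV.
λ = 1240 / 7.556 = 164 nm.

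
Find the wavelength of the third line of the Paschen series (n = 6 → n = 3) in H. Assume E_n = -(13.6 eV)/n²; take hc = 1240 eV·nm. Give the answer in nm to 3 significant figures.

1090 nm

The Paschen series terminates on n_f = 3; the third line has n_i = 3+3 = 6.
ΔE = 13.60 × (1/3² − 1/6²) = 1.133 eV.
λ = 1240 / 1.133 = 1090 nm.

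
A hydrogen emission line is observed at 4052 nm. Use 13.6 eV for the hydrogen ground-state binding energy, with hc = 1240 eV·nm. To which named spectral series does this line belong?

ΔE = 1240/4052 = 0.3060 eV.
This matches 13.6 × (1/4² − 1/5²), so n_f = 4: the Brackett series.

Brackett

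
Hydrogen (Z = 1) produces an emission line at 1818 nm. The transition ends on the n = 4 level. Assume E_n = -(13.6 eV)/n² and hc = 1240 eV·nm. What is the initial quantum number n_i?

n_i = 9

The photon energy is ΔE = hc/λ = 1240 / 1818 = 0.6821 eV.
With Z = 1, ΔE = 13.60 × (1/n_f² − 1/n_i²), so 1/n_f² − 1/n_i² = 0.05015.
With n_f = 4: 1/n_i² = 1/16 − 0.05015 = 0.01235, so n_i ≈ 9.00.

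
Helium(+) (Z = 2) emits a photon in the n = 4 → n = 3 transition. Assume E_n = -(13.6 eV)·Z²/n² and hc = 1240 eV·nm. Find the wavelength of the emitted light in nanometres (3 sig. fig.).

For Z = 2 the level energies scale as Z², so the effective Rydberg energy is 13.6 × 4 = 54.40 eV.
ΔE = 54.40 × (1/3² − 1/4²) = 54.40 × 0.04861 = 2.644 eV.
λ = hc/ΔE = 1240 / 2.644 = 469 nm.

469 nm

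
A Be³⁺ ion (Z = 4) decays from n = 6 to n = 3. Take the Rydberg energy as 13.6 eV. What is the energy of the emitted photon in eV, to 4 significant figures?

The Bohr energies scale as Z², so for Z = 4: E_n = −217.6/n² eV.
E_6 = −217.6/36 = −6.044 eV and E_3 = −217.6/9 = −24.18 eV.
The photon energy is |E_6 − E_3| = 18.13 eV.

18.13 eV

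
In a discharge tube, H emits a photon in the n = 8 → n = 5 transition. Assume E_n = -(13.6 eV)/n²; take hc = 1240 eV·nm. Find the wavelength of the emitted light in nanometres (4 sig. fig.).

3741 nm

ΔE = 13.60 × (1/5² − 1/8²) = 13.60 × 0.02438 = 0.3315 eV.
λ = hc/ΔE = 1240 / 0.3315 = 3741 nm.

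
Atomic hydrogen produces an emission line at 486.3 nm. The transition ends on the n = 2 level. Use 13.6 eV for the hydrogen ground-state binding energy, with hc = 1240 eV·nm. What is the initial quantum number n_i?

n_i = 4

The photon energy is ΔE = hc/λ = 1240 / 486.3 = 2.550 eV.
With Z = 1, ΔE = 13.60 × (1/n_f² − 1/n_i²), so 1/n_f² − 1/n_i² = 0.1875.
With n_f = 2: 1/n_i² = 1/4 − 0.1875 = 0.06251, so n_i ≈ 4.00.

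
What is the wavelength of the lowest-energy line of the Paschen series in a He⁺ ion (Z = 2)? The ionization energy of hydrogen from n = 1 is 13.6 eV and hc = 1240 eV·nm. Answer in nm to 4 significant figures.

468.9 nm

The Paschen series terminates on n_f = 3; the first line has n_i = 3+1 = 4.
ΔE = 54.40 × (1/3² − 1/4²) = 2.644 eV.
λ = 1240 / 2.644 = 468.9 nm.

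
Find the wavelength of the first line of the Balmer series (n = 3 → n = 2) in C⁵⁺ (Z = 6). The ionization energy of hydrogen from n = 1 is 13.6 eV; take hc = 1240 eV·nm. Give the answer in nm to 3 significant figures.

18.2 nm

The Balmer series terminates on n_f = 2; the first line has n_i = 2+1 = 3.
ΔE = 489.6 × (1/2² − 1/3²) = 68.00 eV.
λ = 1240 / 68.00 = 18.2 nm.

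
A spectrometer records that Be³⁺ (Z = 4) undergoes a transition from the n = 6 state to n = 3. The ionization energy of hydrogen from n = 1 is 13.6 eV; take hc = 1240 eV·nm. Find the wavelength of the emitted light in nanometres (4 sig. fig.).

For Z = 4 the level energies scale as Z², so the effective Rydberg energy is 13.6 × 16 = 217.6 eV.
ΔE = 217.6 × (1/3² − 1/6²) = 217.6 × 0.08333 = 18.13 eV.
λ = hc/ΔE = 1240 / 18.13 = 68.38 nm.

68.38 nm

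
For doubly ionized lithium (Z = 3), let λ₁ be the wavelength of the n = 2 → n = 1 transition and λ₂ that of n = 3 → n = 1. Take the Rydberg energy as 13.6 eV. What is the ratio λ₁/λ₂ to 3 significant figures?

1.19

λ ∝ 1/ΔE ∝ 1/(1/n_f² − 1/n_i²), and the Z² and hc factors cancel in the ratio.
λ₁/λ₂ = (1/1² − 1/3²)/(1/1² − 1/2²) = 0.8889/0.7500 = 1.19.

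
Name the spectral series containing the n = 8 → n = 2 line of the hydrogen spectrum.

The series is set by the lower level: n_f = 2 is the Balmer series.

Balmer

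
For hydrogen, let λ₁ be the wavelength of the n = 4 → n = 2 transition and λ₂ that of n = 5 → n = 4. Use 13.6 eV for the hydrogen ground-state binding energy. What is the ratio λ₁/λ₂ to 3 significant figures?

0.120

λ ∝ 1/ΔE ∝ 1/(1/n_f² − 1/n_i²), and the Z² and hc factors cancel in the ratio.
λ₁/λ₂ = (1/4² − 1/5²)/(1/2² − 1/4²) = 0.02250/0.1875 = 0.120.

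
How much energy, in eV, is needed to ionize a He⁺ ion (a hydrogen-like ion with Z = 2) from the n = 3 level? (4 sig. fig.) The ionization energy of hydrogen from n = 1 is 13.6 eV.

6.044 eV

E_n = −13.6 Z²/n² = −54.40/n² eV for Z = 2.
E_3 = −54.40/9 = −6.044 eV, so ionization (to E = 0) requires 6.044 eV.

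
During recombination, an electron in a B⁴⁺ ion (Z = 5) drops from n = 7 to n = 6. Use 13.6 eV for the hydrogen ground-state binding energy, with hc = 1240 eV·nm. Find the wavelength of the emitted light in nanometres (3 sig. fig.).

495 nm

For Z = 5 the level energies scale as Z², so the effective Rydberg energy is 13.6 × 25 = 340.0 eV.
ΔE = 340.0 × (1/6² − 1/7²) = 340.0 × 0.007370 = 2.506 eV.
λ = hc/ΔE = 1240 / 2.506 = 495 nm.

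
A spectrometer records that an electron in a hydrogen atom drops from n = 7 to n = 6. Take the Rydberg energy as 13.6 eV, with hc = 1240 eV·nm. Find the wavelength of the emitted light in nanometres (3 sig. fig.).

12400 nm

ΔE = 13.60 × (1/6² − 1/7²) = 13.60 × 0.007370 = 0.1002 eV.
λ = hc/ΔE = 1240 / 0.1002 = 12400 nm.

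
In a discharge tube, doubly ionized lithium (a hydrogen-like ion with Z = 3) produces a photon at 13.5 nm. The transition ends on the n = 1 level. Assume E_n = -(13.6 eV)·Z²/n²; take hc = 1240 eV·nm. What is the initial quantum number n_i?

n_i = 2

The photon energy is ΔE = hc/λ = 1240 / 13.5 = 91.85 eV.
With Z = 3, ΔE = 122.4 × (1/n_f² − 1/n_i²), so 1/n_f² − 1/n_i² = 0.7504.
With n_f = 1: 1/n_i² = 1/1 − 0.7504 = 0.2496, so n_i ≈ 2.00.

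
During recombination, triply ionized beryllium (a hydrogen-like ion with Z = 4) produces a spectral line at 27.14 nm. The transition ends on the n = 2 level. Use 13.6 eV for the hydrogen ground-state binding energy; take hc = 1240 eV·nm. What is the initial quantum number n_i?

The photon energy is ΔE = hc/λ = 1240 / 27.14 = 45.69 eV.
With Z = 4, ΔE = 217.6 × (1/n_f² − 1/n_i²), so 1/n_f² − 1/n_i² = 0.2100.
With n_f = 2: 1/n_i² = 1/4 − 0.2100 = 0.04003, so n_i ≈ 5.00.

n_i = 5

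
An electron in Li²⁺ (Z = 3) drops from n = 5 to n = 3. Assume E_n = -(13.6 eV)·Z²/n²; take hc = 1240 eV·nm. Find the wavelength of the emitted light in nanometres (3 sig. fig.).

For Z = 3 the level energies scale as Z², so the effective Rydberg energy is 13.6 × 9 = 122.4 eV.
ΔE = 122.4 × (1/3² − 1/5²) = 122.4 × 0.07111 = 8.704 eV.
λ = hc/ΔE = 1240 / 8.704 = 142 nm.

142 nm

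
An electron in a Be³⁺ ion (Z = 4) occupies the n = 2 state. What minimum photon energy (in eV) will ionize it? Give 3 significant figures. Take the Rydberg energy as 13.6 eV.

54.4 eV

E_n = −13.6 Z²/n² = −217.6/n² eV for Z = 4.
E_2 = −217.6/4 = −54.4 eV, so ionization (to E = 0) requires 54.4 eV.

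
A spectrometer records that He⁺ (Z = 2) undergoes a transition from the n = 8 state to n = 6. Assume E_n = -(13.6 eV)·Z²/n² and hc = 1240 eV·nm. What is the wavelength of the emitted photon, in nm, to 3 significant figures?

1880 nm

For Z = 2 the level energies scale as Z², so the effective Rydberg energy is 13.6 × 4 = 54.40 eV.
ΔE = 54.40 × (1/6² − 1/8²) = 54.40 × 0.01215 = 0.6611 eV.
λ = hc/ΔE = 1240 / 0.6611 = 1880 nm.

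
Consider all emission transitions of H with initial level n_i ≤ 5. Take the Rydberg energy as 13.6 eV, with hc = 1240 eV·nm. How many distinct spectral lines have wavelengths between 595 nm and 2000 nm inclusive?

3

Enumerate all n_i → n_f pairs with 1 ≤ n_f < n_i ≤ 5 and compute λ = 1240 / [13.6·1·(1/n_f² − 1/n_i²)].
Lines falling in [595, 2000] nm: 3→2 (656.5 nm), 5→3 (1282 nm), 4→3 (1876 nm).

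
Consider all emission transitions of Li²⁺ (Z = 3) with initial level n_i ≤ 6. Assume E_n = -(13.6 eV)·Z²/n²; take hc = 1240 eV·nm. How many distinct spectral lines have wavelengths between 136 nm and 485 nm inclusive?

4

Enumerate all n_i → n_f pairs with 1 ≤ n_f < n_i ≤ 6 and compute λ = 1240 / [13.6·9·(1/n_f² − 1/n_i²)].
Lines falling in [136, 485] nm: 5→3 (142.5 nm), 4→3 (208.4 nm), 6→4 (291.8 nm), 5→4 (450.3 nm).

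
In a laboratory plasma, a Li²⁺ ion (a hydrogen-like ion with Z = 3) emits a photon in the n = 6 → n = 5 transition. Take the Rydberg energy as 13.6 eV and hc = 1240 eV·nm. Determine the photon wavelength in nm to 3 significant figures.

For Z = 3 the level energies scale as Z², so the effective Rydberg energy is 13.6 × 9 = 122.4 eV.
ΔE = 122.4 × (1/5² − 1/6²) = 122.4 × 0.01222 = 1.496 eV.
λ = hc/ΔE = 1240 / 1.496 = 829 nm.

829 nm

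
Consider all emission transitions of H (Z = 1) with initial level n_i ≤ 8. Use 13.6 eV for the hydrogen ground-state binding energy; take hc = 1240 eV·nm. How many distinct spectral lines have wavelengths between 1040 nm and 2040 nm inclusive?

4

Enumerate all n_i → n_f pairs with 1 ≤ n_f < n_i ≤ 8 and compute λ = 1240 / [13.6·1·(1/n_f² − 1/n_i²)].
Lines falling in [1040, 2040] nm: 6→3 (1094 nm), 5→3 (1282 nm), 4→3 (1876 nm), 8→4 (1945 nm).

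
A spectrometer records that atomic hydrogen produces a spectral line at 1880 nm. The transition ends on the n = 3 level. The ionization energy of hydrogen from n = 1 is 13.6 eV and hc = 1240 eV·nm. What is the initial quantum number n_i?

n_i = 4

The photon energy is ΔE = hc/λ = 1240 / 1880 = 0.6596 eV.
With Z = 1, ΔE = 13.60 × (1/n_f² − 1/n_i²), so 1/n_f² − 1/n_i² = 0.04850.
With n_f = 3: 1/n_i² = 1/9 − 0.04850 = 0.06261, so n_i ≈ 4.00.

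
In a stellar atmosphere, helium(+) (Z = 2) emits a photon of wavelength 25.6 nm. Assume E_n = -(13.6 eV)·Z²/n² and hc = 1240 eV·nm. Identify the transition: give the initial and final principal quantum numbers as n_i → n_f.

n_i = 3, n_f = 1

The photon energy is ΔE = hc/λ = 1240 / 25.6 = 48.44 eV.
With Z = 2, ΔE = 54.40 × (1/n_f² − 1/n_i²), so 1/n_f² − 1/n_i² = 0.8904.
Trying n_f = 1 gives 1/n_i² = 0.1096, i.e. n_i ≈ 3; this pair matches.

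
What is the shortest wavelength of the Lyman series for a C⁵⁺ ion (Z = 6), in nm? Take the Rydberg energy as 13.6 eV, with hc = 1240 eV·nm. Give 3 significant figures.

The Lyman series has lower level n_f = 1; the series limit corresponds to n_i → ∞.
ΔE_max = 13.6 × 36 / 1² = 489.6 eV.
λ_min = 1240 / 489.6 = 2.53 nm.

2.53 nm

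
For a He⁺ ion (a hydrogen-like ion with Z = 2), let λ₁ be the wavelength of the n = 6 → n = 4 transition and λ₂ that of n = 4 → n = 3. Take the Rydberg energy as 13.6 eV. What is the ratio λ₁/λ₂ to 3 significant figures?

1.40

λ ∝ 1/ΔE ∝ 1/(1/n_f² − 1/n_i²), and the Z² and hc factors cancel in the ratio.
λ₁/λ₂ = (1/3² − 1/4²)/(1/4² − 1/6²) = 0.04861/0.03472 = 1.40.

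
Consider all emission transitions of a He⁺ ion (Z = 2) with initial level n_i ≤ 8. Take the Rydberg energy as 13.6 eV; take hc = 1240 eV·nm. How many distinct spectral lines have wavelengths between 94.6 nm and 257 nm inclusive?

Enumerate all n_i → n_f pairs with 1 ≤ n_f < n_i ≤ 8 and compute λ = 1240 / [13.6·4·(1/n_f² − 1/n_i²)].
Lines falling in [94.6, 257] nm: 8→2 (97.25 nm), 7→2 (99.28 nm), 6→2 (102.6 nm), 5→2 (108.5 nm), 4→2 (121.6 nm), 3→2 (164.1 nm), 8→3 (238.7 nm), 7→3 (251.3 nm).

8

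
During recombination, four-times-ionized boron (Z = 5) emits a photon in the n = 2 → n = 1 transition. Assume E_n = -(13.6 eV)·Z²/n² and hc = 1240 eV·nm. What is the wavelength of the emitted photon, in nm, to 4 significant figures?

4.863 nm

For Z = 5 the level energies scale as Z², so the effective Rydberg energy is 13.6 × 25 = 340.0 eV.
ΔE = 340.0 × (1/1² − 1/2²) = 340.0 × 0.7500 = 255.0 eV.
λ = hc/ΔE = 1240 / 255.0 = 4.863 nm.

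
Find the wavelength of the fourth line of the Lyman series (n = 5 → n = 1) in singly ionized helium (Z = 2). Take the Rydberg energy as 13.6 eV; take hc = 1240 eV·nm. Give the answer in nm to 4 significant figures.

23.74 nm

The Lyman series terminates on n_f = 1; the fourth line has n_i = 1+4 = 5.
ΔE = 54.40 × (1/1² − 1/5²) = 52.22 eV.
λ = 1240 / 52.22 = 23.74 nm.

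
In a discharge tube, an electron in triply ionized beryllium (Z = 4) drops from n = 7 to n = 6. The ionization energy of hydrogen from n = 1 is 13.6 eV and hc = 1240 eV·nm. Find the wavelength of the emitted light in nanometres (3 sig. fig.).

773 nm

For Z = 4 the level energies scale as Z², so the effective Rydberg energy is 13.6 × 16 = 217.6 eV.
ΔE = 217.6 × (1/6² − 1/7²) = 217.6 × 0.007370 = 1.604 eV.
λ = hc/ΔE = 1240 / 1.604 = 773 nm.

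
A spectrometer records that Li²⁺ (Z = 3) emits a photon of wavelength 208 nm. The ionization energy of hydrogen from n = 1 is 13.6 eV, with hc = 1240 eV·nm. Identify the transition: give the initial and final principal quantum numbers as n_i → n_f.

The photon energy is ΔE = hc/λ = 1240 / 208 = 5.962 eV.
With Z = 3, ΔE = 122.4 × (1/n_f² − 1/n_i²), so 1/n_f² − 1/n_i² = 0.04871.
Trying n_f = 3 gives 1/n_i² = 0.06241, i.e. n_i ≈ 4; this pair matches.

n_i = 4, n_f = 3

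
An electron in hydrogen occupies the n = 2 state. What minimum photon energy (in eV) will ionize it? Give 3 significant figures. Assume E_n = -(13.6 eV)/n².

E_2 = −13.60/4 = −3.40 eV, so ionization (to E = 0) requires 3.40 eV.

3.40 eV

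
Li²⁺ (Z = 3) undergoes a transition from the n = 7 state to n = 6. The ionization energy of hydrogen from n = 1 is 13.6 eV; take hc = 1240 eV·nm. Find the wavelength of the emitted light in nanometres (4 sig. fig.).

1375 nm

For Z = 3 the level energies scale as Z², so the effective Rydberg energy is 13.6 × 9 = 122.4 eV.
ΔE = 122.4 × (1/6² − 1/7²) = 122.4 × 0.007370 = 0.9020 eV.
λ = hc/ΔE = 1240 / 0.9020 = 1375 nm.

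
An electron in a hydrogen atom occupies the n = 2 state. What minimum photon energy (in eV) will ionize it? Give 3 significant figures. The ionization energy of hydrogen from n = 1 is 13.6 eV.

3.40 eV

E_2 = −13.60/4 = −3.40 eV, so ionization (to E = 0) requires 3.40 eV.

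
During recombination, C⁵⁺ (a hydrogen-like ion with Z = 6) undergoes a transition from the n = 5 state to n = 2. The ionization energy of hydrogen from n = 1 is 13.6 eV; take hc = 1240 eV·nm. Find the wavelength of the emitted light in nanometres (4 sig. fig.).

For Z = 6 the level energies scale as Z², so the effective Rydberg energy is 13.6 × 36 = 489.6 eV.
ΔE = 489.6 × (1/2² − 1/5²) = 489.6 × 0.2100 = 102.8 eV.
λ = hc/ΔE = 1240 / 102.8 = 12.06 nm.

12.06 nm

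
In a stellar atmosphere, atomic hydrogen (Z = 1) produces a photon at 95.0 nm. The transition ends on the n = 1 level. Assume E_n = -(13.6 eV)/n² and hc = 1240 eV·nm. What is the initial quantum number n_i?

The photon energy is ΔE = hc/λ = 1240 / 95.0 = 13.05 eV.
With Z = 1, ΔE = 13.60 × (1/n_f² − 1/n_i²), so 1/n_f² − 1/n_i² = 0.9598.
With n_f = 1: 1/n_i² = 1/1 − 0.9598 = 0.04025, so n_i ≈ 4.98.

n_i = 5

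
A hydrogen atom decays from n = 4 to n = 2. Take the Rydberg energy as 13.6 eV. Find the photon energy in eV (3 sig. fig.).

2.55 eV

E_4 = −13.60/16 = −0.8500 eV and E_2 = −13.60/4 = −3.400 eV.
The photon energy is |E_4 − E_2| = 2.55 eV.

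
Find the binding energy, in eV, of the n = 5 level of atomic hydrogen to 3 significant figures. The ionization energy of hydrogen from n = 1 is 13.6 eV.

E_5 = −13.60/25 = −0.544 eV, so ionization (to E = 0) requires 0.544 eV.

0.544 eV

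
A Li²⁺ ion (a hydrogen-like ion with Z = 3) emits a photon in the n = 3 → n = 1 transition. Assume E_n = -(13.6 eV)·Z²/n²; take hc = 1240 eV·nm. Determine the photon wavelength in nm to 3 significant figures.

For Z = 3 the level energies scale as Z², so the effective Rydberg energy is 13.6 × 9 = 122.4 eV.
ΔE = 122.4 × (1/1² − 1/3²) = 122.4 × 0.8889 = 108.8 eV.
λ = hc/ΔE = 1240 / 108.8 = 11.4 nm.

11.4 nm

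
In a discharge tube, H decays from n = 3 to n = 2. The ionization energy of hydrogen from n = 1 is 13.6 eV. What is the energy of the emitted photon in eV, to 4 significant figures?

1.889 eV

E_3 = −13.60/9 = −1.511 eV and E_2 = −13.60/4 = −3.400 eV.
The photon energy is |E_3 − E_2| = 1.889 eV.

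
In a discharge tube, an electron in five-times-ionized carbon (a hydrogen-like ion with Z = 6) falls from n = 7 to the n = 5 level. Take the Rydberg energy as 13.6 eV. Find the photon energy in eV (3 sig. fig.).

The Bohr energies scale as Z², so for Z = 6: E_n = −489.6/n² eV.
E_7 = −489.6/49 = −9.992 eV and E_5 = −489.6/25 = −19.58 eV.
The photon energy is |E_7 − E_5| = 9.59 eV.

9.59 eV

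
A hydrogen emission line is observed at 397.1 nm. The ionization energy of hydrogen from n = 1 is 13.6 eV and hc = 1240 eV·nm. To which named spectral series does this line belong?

Balmer

ΔE = 1240/397.1 = 3.123 eV.
This matches 13.6 × (1/2² − 1/7²), so n_f = 2: the Balmer series.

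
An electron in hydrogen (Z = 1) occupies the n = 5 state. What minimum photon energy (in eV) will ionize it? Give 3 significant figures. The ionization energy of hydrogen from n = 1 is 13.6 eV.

0.544 eV

E_5 = −13.60/25 = −0.544 eV, so ionization (to E = 0) requires 0.544 eV.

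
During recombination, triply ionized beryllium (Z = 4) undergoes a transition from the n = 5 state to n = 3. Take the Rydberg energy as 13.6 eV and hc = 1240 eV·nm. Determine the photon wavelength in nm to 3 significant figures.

80.1 nm

For Z = 4 the level energies scale as Z², so the effective Rydberg energy is 13.6 × 16 = 217.6 eV.
ΔE = 217.6 × (1/3² − 1/5²) = 217.6 × 0.07111 = 15.47 eV.
λ = hc/ΔE = 1240 / 15.47 = 80.1 nm.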